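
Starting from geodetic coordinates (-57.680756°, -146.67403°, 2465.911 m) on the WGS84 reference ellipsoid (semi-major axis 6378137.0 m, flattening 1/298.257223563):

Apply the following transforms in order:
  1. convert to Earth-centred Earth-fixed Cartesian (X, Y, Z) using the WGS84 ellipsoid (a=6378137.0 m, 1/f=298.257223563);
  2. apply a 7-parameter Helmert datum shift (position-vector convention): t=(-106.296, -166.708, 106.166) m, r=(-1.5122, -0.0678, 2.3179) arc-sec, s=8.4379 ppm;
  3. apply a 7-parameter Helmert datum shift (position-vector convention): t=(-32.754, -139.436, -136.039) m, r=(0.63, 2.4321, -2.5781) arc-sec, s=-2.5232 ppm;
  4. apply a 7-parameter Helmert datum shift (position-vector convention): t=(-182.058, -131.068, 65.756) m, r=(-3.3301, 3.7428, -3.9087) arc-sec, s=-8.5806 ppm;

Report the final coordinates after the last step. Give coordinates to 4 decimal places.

start: φ=-57.680756°, λ=-146.674030°, h=2465.911 m
→ ECEF (a=6378137.000, f=1/298.257223563): X=-2857177.0972, Y=-1878668.9557, Z=-5368896.0408
→ Helmert 7p (PV): X=-2857284.6253, Y=-1878922.9851, Z=-5368822.3428
→ Helmert 7p (PV): X=-2857396.9588, Y=-1879005.5690, Z=-5368916.8835
→ Helmert 7p (PV): X=-2857687.5267, Y=-1879153.0463, Z=-5368722.8743

X=-2857687.5267 m, Y=-1879153.0463 m, Z=-5368722.8743 m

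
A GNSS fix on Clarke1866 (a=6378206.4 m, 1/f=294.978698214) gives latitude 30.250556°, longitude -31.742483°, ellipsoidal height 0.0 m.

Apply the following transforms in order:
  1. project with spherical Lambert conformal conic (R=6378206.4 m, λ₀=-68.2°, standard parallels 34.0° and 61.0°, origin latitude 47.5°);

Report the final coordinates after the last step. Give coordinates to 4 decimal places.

E=3432129.0854 m, N=-1068041.4864 m

start: φ=30.250556°, λ=-31.742483°, h=0.000 m
→ lcc (R=6378206.4, λ₀=-68.2°): E=3432129.0854, N=-1068041.4864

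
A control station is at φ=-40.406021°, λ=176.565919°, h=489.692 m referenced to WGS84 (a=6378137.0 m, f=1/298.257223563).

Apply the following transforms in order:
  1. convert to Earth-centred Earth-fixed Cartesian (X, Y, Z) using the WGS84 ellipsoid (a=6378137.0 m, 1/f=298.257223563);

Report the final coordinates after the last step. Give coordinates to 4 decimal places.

X=-4855245.0508 m, Y=291353.0276 m, Z=-4112736.3515 m

start: φ=-40.406021°, λ=176.565919°, h=489.692 m
→ ECEF (a=6378137.000, f=1/298.257223563): X=-4855245.0508, Y=291353.0276, Z=-4112736.3515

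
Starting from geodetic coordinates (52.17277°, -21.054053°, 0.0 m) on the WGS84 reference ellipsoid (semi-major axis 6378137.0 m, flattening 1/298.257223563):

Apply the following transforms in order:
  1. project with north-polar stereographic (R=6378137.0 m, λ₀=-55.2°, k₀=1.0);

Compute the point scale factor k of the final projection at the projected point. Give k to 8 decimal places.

start: φ=52.172770°, λ=-21.054053°, h=0.000 m
→ into stereo (λ₀=-55.2°): φ=52.17277000°, λ−λ₀=34.14594700°
scale k = 1.11740356

1.11740356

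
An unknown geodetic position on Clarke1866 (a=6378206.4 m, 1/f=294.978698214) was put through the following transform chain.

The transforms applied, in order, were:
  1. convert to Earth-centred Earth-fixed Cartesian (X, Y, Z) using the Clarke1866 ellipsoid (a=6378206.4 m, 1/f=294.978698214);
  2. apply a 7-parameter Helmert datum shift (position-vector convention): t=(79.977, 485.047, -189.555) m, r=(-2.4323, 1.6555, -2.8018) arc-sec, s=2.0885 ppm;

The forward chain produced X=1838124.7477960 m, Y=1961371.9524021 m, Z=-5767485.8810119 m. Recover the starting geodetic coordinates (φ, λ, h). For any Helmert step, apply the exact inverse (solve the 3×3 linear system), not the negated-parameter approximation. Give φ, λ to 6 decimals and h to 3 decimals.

φ=-65.161514°, λ=46.853119°, h=2358.391 m

start: X=1838124.7478, Y=1961371.9524, Z=-5767485.8810 m
→ Helmert⁻¹: X=1838060.5836, Y=1960975.7855, Z=-5767246.4045
→ geod (Bowring, a=6378206.400): φ=-65.16151400°, λ=46.85311900°, h=2358.3910 m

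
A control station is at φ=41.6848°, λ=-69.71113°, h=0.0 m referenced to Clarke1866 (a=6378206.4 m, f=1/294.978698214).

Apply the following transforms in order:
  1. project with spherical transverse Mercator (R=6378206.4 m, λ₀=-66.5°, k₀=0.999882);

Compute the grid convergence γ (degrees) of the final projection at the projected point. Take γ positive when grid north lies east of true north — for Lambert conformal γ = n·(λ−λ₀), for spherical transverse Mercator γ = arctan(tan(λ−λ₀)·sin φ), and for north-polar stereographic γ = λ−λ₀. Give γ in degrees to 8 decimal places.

start: φ=41.684800°, λ=-69.711130°, h=0.000 m
→ into tm (λ₀=-66.5°): φ=41.68480000°, λ−λ₀=-3.21113000°
convergence γ = -2.13675258°

-2.13675258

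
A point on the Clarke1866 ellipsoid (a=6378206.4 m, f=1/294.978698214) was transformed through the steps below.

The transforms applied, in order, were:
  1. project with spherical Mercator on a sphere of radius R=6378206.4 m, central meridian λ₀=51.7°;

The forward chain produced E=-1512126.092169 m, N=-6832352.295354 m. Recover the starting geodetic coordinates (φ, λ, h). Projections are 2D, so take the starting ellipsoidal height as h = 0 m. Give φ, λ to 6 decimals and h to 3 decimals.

φ=-52.177469°, λ=38.116488°, h=0.000 m

start: E=-1512126.0922, N=-6832352.2954 m
→ merc⁻¹: φ=-52.17746900°, λ=38.11648800°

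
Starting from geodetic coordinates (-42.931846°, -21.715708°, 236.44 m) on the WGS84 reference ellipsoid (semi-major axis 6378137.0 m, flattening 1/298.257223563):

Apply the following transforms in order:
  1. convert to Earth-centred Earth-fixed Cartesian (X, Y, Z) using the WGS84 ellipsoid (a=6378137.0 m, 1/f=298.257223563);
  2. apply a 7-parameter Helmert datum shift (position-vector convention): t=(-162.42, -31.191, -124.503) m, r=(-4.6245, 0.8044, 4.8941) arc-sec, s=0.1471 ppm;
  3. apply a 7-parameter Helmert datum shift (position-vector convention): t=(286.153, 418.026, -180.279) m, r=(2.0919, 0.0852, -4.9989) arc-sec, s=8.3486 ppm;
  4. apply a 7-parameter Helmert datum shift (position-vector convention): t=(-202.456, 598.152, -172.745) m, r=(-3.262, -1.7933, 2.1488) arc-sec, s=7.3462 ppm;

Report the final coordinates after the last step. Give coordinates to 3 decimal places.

start: φ=-42.931846°, λ=-21.715708°, h=236.440 m
→ ECEF (a=6378137.000, f=1/298.257223563): X=4345345.2102, Y=-1730602.9922, Z=-4322122.3865
→ Helmert 7p (PV): X=4345207.6363, Y=-1730628.2374, Z=-4322225.6709
→ Helmert 7p (PV): X=4345486.3376, Y=-1730286.1327, Z=-4322461.3812
→ Helmert 7p (PV): X=4345371.4105, Y=-1729723.7801, Z=-4322600.7352

X=4345371.411 m, Y=-1729723.780 m, Z=-4322600.735 m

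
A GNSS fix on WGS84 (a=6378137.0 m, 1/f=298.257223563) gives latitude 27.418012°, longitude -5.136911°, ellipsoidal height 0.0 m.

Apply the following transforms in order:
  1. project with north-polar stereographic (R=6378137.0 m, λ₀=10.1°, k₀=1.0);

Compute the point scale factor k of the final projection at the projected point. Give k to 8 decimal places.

1.36941386

start: φ=27.418012°, λ=-5.136911°, h=0.000 m
→ into stereo (λ₀=10.1°): φ=27.41801200°, λ−λ₀=-15.23691100°
scale k = 1.36941386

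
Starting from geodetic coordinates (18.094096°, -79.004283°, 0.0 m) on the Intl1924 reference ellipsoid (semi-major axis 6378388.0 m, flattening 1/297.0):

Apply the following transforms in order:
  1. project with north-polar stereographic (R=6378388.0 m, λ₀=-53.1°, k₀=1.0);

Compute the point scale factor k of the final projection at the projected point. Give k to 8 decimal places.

start: φ=18.094096°, λ=-79.004283°, h=0.000 m
→ into stereo (λ₀=-53.1°): φ=18.09409600°, λ−λ₀=-25.90428300°
scale k = 1.52604367

1.52604367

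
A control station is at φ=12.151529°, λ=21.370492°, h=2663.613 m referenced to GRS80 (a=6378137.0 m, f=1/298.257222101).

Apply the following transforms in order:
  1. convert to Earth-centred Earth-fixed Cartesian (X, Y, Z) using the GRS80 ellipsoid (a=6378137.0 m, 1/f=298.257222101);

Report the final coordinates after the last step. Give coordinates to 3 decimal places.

start: φ=12.151529°, λ=21.370492°, h=2663.613 m
→ ECEF (a=6378137.000, f=1/298.257222101): X=5809804.8192, Y=2273386.6538, Z=1334354.8618

X=5809804.819 m, Y=2273386.654 m, Z=1334354.862 m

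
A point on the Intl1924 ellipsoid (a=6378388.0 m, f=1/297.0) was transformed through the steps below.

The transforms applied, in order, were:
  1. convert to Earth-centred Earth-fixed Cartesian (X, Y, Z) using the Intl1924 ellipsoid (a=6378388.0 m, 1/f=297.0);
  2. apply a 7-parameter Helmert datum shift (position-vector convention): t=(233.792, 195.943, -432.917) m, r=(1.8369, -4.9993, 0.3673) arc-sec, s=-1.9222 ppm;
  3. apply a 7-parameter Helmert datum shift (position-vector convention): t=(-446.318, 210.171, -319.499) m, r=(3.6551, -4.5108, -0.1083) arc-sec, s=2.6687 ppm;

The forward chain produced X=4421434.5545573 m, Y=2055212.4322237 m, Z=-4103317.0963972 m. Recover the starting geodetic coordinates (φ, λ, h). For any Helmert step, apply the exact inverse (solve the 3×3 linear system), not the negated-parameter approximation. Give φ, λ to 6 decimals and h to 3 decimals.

start: X=4421434.5546, Y=2055212.4322, Z=-4103317.0964 m
→ Helmert⁻¹: X=4421778.2619, Y=2054926.3897, Z=-4103119.7617
→ Helmert⁻¹: X=4421457.1866, Y=2054689.9851, Z=-4102820.1932
→ geod (Bowring, a=6378388.000): φ=-40.27131900°, λ=24.92470700°, h=2681.6180 m

φ=-40.271319°, λ=24.924707°, h=2681.618 m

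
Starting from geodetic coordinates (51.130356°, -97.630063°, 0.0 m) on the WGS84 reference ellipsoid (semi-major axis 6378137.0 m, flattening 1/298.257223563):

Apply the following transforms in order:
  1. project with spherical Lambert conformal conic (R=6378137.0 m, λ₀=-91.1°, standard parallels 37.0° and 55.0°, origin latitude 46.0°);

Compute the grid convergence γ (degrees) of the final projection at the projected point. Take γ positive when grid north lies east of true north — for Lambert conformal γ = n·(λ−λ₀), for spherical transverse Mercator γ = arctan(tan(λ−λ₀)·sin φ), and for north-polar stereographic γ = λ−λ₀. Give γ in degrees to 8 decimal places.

start: φ=51.130356°, λ=-97.630063°, h=0.000 m
→ into lcc (λ₀=-91.1°): φ=51.13035600°, λ−λ₀=-6.53006300°
convergence γ = -4.71697747°

-4.71697747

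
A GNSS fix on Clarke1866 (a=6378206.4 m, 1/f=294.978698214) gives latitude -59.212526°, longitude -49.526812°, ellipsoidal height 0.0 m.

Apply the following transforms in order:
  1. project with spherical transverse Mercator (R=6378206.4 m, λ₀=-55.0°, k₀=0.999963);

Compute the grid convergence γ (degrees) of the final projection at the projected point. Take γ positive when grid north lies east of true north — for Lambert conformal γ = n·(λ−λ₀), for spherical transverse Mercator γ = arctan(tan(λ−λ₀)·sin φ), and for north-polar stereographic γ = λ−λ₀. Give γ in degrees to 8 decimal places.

start: φ=-59.212526°, λ=-49.526812°, h=0.000 m
→ into tm (λ₀=-55.0°): φ=-59.21252600°, λ−λ₀=5.47318800°
convergence γ = -4.70560705°

-4.70560705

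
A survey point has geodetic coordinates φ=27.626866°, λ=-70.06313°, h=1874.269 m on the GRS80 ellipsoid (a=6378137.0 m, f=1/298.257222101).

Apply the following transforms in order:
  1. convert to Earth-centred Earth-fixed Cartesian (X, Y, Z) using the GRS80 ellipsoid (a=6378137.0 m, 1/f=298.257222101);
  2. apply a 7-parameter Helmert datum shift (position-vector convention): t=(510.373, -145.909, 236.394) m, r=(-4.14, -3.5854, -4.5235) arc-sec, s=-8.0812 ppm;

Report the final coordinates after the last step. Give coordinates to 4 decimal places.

X=1929165.4703 m, Y=-5317749.3296 m, Z=2941154.9930 m

start: φ=27.626866°, λ=-70.063130°, h=1874.269 m
→ ECEF (a=6378137.000, f=1/298.257222101): X=1928838.4211, Y=-5317663.1187, Z=2940802.1050
→ Helmert 7p (PV): X=1929165.4703, Y=-5317749.3296, Z=2941154.9930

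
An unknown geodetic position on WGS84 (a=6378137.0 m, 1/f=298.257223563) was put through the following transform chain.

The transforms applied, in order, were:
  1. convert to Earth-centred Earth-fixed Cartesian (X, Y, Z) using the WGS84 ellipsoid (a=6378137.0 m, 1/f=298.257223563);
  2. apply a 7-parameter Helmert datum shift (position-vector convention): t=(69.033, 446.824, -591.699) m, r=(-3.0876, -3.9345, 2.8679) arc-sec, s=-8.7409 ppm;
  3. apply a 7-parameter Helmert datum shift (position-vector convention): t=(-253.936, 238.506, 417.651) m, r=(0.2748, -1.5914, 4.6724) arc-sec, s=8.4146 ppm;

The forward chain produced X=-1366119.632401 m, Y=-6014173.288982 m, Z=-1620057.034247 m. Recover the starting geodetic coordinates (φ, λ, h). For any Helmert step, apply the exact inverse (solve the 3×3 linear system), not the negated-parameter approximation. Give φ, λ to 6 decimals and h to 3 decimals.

φ=-14.810339°, λ=-102.797029°, h=423.475 m

start: X=-1366119.6324, Y=-6014173.2890, Z=-1620057.0342 m
→ Helmert⁻¹: X=-1366002.9448, Y=-6014332.4021, Z=-1620442.4979
→ Helmert⁻¹: X=-1366198.4482, Y=-6014788.5567, Z=-1619928.9337
→ geod (Bowring, a=6378137.000): φ=-14.81033900°, λ=-102.79702900°, h=423.4750 m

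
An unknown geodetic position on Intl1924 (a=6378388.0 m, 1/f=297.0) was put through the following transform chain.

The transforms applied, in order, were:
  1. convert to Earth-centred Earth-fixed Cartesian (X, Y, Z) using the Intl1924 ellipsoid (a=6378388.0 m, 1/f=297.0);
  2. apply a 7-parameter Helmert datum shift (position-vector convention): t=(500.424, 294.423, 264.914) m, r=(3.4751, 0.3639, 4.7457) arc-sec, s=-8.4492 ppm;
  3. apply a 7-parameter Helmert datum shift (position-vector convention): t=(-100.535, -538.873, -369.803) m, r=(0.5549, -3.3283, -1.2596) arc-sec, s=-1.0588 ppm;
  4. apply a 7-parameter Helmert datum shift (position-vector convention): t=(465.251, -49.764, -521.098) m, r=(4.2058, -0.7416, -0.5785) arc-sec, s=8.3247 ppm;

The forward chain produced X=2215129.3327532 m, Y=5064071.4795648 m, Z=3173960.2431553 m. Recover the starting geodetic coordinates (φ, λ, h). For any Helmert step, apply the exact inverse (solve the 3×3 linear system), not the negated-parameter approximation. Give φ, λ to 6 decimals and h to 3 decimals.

start: X=2215129.3328, Y=5064071.4796, Z=3173960.2432 m
→ Helmert⁻¹: X=2214642.8553, Y=5064150.0237, Z=3174343.6928
→ Helmert⁻¹: X=2214766.0331, Y=5064716.3247, Z=3174667.4943
→ Helmert⁻¹: X=2214395.2400, Y=5064467.2247, Z=3174347.9835
→ geod (Bowring, a=6378388.000): φ=30.03552700°, λ=66.38305500°, h=1035.7900 m

φ=30.035527°, λ=66.383055°, h=1035.790 m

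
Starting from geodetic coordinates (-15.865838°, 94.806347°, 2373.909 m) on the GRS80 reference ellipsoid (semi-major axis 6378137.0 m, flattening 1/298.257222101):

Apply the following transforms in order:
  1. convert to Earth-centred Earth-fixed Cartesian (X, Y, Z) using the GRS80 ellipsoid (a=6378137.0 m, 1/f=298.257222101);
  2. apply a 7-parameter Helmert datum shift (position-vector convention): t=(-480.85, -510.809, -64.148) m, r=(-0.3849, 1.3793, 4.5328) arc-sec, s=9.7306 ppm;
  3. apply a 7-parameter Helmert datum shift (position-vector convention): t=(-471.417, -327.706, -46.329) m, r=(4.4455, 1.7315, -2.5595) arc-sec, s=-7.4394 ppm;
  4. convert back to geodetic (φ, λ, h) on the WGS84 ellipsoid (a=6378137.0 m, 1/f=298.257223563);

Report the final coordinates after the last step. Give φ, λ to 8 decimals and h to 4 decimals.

φ=-15.86746095°, λ=94.81662484°, h=1691.6182 m

start: φ=-15.865838°, λ=94.806347°, h=2373.909 m
→ ECEF (a=6378137.000, f=1/298.257222101): X=-514374.0568, Y=6117390.2496, Z=-1733101.2328
→ Helmert 7p (PV): X=-515005.9362, Y=6116924.4286, Z=-1733190.2207
→ Helmert 7p (PV): X=-515412.1680, Y=6116594.9611, Z=-1733087.4992
→ geod (Bowring, a=6378137.000): φ=-15.86746095°, λ=94.81662484°, h=1691.6182 m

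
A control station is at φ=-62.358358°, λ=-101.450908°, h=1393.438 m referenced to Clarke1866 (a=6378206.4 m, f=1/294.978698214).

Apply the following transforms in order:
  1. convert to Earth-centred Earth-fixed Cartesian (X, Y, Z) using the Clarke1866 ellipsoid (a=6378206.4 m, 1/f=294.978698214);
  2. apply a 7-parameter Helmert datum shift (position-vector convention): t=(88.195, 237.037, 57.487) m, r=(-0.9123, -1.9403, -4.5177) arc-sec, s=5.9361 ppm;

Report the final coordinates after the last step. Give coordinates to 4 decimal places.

X=-589086.8257 m, Y=-2908363.8164 m, Z=-5628163.0992 m

start: φ=-62.358358°, λ=-101.450908°, h=1393.438 m
→ ECEF (a=6378206.400, f=1/294.978698214): X=-589160.7621, Y=-2908571.5985, Z=-5628194.4990
→ Helmert 7p (PV): X=-589086.8257, Y=-2908363.8164, Z=-5628163.0992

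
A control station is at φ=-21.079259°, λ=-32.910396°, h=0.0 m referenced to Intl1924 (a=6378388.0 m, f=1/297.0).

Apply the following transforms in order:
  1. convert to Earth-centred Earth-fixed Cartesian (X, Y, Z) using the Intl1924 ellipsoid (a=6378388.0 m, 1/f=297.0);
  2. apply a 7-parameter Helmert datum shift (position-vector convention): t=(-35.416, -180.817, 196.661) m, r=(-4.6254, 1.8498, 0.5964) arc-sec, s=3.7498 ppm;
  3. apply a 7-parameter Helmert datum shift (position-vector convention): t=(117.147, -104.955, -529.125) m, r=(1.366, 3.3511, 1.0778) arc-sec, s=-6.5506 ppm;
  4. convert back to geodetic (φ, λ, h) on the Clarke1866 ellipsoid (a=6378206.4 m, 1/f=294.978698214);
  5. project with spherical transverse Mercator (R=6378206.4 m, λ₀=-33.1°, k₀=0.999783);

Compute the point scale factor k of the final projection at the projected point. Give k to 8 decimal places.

start: φ=-21.079259°, λ=-32.910396°, h=0.000 m
→ ECEF (a=6378388.000, f=1/297.0): X=4998644.0448, Y=-3235054.5686, Z=-2279614.3043
→ Helmert 7p (PV): X=4998616.2829, Y=-3235284.1827, Z=-2279398.4748
→ Helmert 7p (PV): X=4998680.5590, Y=-3235326.7301, Z=-2280015.3041
→ geod (Bowring, a=6378206.400): φ=-21.08294454°, λ=-32.91240370°, h=511.3209 m
→ into tm (λ₀=-33.1°): φ=-21.08294454°, λ−λ₀=0.18759630°
scale k = 0.99978767

0.99978767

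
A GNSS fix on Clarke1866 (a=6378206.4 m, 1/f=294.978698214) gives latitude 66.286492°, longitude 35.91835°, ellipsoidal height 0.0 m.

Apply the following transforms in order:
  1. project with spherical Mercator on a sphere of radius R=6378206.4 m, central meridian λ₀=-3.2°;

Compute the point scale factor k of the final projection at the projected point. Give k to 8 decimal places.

start: φ=66.286492°, λ=35.918350°, h=0.000 m
→ into merc (λ₀=-3.2°): φ=66.28649200°, λ−λ₀=39.11835000°
scale k = 2.48654999

2.48654999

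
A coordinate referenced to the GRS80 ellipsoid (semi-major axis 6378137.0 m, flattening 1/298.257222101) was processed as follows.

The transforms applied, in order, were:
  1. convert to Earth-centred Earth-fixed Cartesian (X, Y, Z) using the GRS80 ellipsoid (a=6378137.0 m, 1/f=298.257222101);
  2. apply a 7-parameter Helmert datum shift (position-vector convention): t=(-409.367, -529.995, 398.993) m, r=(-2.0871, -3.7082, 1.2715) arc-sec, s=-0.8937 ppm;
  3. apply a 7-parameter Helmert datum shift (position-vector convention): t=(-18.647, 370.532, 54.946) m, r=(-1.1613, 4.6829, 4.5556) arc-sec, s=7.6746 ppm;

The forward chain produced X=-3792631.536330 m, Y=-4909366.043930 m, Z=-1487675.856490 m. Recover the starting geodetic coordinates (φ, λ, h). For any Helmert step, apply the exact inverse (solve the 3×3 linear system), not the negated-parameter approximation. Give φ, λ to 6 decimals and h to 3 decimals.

start: X=-3792631.5363, Y=-4909366.0439, Z=-1487675.8565 m
→ Helmert⁻¹: X=-3792658.4384, Y=-4909606.7539, Z=-1487833.1326
→ Helmert⁻¹: X=-3792309.4768, Y=-4909042.7103, Z=-1488214.9504
→ geod (Bowring, a=6378137.000): φ=-13.57833200°, λ=-127.68662700°, h=2303.1370 m

φ=-13.578332°, λ=-127.686627°, h=2303.137 m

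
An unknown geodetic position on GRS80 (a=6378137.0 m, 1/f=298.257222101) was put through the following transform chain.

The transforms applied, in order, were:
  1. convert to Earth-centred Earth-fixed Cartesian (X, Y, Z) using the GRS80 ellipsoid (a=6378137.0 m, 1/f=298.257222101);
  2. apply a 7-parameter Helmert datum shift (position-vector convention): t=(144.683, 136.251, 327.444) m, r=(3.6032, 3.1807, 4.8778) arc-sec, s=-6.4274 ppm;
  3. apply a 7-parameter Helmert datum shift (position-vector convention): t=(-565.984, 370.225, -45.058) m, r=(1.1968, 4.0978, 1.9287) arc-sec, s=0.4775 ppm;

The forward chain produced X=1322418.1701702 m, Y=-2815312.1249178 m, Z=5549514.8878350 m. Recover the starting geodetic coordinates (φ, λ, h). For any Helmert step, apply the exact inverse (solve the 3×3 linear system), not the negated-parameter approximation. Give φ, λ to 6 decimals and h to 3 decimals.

φ=60.889627°, λ=-64.840541°, h=9.133 m

start: X=1322418.1702, Y=-2815312.1249, Z=5549514.8878 m
→ Helmert⁻¹: X=1322846.9421, Y=-2815661.1747, Z=5549599.9137
→ Helmert⁻¹: X=1322558.5992, Y=-2815749.8592, Z=5549377.7196
→ geod (Bowring, a=6378137.000): φ=60.88962700°, λ=-64.84054100°, h=9.1330 m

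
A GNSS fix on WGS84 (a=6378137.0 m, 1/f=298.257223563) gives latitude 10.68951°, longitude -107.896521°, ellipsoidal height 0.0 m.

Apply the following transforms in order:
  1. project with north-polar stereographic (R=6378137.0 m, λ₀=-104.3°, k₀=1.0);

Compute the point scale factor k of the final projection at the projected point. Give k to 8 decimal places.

1.68707079

start: φ=10.689510°, λ=-107.896521°, h=0.000 m
→ into stereo (λ₀=-104.3°): φ=10.68951000°, λ−λ₀=-3.59652100°
scale k = 1.68707079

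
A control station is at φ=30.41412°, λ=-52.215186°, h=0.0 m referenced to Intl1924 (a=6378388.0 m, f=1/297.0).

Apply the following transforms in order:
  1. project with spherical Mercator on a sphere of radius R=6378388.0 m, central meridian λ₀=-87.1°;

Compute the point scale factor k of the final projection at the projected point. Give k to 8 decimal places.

start: φ=30.414120°, λ=-52.215186°, h=0.000 m
→ into merc (λ₀=-87.1°): φ=30.41412000°, λ−λ₀=34.88481400°
scale k = 1.15956961

1.15956961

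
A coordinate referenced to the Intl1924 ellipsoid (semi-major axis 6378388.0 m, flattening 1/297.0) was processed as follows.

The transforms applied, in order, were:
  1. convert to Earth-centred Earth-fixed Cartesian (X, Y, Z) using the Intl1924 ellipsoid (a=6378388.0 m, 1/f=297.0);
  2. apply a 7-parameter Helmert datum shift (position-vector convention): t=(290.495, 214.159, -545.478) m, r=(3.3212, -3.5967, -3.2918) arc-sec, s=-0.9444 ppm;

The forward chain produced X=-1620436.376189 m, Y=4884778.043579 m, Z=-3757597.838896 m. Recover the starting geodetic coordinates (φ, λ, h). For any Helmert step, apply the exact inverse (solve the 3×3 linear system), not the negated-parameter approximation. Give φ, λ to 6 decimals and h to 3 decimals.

φ=-36.315380°, λ=108.357965°, h=1013.400 m

start: X=-1620436.3762, Y=4884778.0436, Z=-3757597.8389 m
→ Helmert⁻¹: X=-1620871.8675, Y=4884482.1344, Z=-3757106.2936
→ geod (Bowring, a=6378388.000): φ=-36.31538000°, λ=108.35796500°, h=1013.4000 m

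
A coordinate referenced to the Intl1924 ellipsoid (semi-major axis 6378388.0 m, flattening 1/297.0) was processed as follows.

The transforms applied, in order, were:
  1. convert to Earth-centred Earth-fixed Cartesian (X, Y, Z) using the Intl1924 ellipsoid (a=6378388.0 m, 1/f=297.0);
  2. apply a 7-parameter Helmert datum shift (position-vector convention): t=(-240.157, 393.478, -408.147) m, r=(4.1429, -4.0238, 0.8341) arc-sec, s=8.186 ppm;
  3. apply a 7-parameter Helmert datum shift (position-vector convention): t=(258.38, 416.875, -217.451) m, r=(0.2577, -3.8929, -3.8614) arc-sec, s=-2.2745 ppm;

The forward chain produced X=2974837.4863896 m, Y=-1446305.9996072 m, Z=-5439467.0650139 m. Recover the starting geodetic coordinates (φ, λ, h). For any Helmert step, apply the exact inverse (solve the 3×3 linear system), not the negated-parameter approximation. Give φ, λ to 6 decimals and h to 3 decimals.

φ=-58.863002°, λ=-25.943395°, h=3173.368 m

start: X=2974837.4864, Y=-1446305.9996, Z=-5439467.0650 m
→ Helmert⁻¹: X=2974510.2968, Y=-1446677.2763, Z=-5439316.3170
→ Helmert⁻¹: X=2974614.1490, Y=-1447180.1795, Z=-5438892.6090
→ geod (Bowring, a=6378388.000): φ=-58.86300200°, λ=-25.94339500°, h=3173.3680 m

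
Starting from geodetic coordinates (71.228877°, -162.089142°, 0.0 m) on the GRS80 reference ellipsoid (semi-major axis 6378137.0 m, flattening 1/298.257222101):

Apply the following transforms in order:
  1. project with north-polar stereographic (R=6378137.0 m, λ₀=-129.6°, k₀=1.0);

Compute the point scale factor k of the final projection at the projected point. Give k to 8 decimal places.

start: φ=71.228877°, λ=-162.089142°, h=0.000 m
→ into stereo (λ₀=-129.6°): φ=71.22887700°, λ−λ₀=-32.48914200°
scale k = 1.02732079

1.02732079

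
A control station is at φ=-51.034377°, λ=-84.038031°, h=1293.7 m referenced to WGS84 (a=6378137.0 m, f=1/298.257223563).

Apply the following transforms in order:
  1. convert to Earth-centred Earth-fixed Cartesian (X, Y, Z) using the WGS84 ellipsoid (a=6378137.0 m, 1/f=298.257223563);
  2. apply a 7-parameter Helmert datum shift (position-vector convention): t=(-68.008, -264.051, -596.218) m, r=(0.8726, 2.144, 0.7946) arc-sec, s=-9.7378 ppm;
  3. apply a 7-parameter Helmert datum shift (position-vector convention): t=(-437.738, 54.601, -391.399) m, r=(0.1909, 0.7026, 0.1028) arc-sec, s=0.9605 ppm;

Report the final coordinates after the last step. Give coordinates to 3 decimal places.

start: φ=-51.034377°, λ=-84.038031°, h=1293.700 m
→ ECEF (a=6378137.000, f=1/298.257223563): X=417537.2475, Y=-3998128.1287, Z=-4936956.3792
→ Helmert 7p (PV): X=417429.2594, Y=-3998330.7527, Z=-4937525.7760
→ Helmert 7p (PV): X=416977.0963, Y=-3998275.2143, Z=-4937927.0398

X=416977.096 m, Y=-3998275.214 m, Z=-4937927.040 m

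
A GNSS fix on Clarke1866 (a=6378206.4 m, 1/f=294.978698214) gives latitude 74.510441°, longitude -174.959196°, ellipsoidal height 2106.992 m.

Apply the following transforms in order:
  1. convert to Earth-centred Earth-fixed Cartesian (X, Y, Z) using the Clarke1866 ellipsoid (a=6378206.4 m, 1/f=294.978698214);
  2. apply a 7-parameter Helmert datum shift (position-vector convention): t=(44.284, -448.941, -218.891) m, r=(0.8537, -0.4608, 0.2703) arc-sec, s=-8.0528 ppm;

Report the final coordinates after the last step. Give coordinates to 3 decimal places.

X=-1702667.654 m, Y=-150665.298 m, Z=6125976.848 m

start: φ=74.510441°, λ=-174.959196°, h=2106.992 m
→ ECEF (a=6378206.400, f=1/294.978698214): X=-1702712.1607, Y=-150189.9799, Z=6126249.4983
→ Helmert 7p (PV): X=-1702667.6543, Y=-150665.2982, Z=6125976.8483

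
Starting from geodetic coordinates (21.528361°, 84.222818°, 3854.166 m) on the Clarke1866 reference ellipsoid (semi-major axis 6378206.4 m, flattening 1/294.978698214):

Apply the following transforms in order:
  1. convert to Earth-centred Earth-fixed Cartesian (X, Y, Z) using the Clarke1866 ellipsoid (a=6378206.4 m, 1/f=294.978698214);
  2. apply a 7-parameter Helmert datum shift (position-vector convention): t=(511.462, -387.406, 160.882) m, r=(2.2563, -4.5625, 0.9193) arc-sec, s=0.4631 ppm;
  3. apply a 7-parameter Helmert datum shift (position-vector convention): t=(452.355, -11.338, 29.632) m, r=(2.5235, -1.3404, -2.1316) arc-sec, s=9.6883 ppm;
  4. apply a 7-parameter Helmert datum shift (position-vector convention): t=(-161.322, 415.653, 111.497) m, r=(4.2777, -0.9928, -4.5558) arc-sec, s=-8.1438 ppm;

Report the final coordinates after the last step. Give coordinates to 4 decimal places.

start: φ=21.528361°, λ=84.222818°, h=3854.166 m
→ ECEF (a=6378206.400, f=1/294.978698214): X=597873.4147, Y=5909360.9783, Z=2327189.7467
→ Helmert 7p (PV): X=598307.3396, Y=5908953.5167, Z=2327429.5728
→ Helmert 7p (PV): X=598811.4317, Y=5908964.7686, Z=2327557.9342
→ Helmert 7p (PV): X=598764.5412, Y=5909270.8037, Z=2327775.9025

X=598764.5412 m, Y=5909270.8037 m, Z=2327775.9025 m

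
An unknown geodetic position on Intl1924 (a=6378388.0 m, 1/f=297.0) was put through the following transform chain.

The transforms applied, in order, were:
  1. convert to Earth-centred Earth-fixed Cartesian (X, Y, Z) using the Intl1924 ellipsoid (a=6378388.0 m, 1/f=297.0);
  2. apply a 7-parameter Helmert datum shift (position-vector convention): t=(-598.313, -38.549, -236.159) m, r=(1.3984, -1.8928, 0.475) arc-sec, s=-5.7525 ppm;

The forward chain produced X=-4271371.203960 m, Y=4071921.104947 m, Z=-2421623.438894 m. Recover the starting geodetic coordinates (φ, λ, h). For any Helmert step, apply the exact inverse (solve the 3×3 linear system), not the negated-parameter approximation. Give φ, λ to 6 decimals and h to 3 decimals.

start: X=-4271371.2040, Y=4071921.1049, Z=-2421623.4389 m
→ Helmert⁻¹: X=-4270810.3015, Y=4071976.4970, Z=-2421389.6242
→ geod (Bowring, a=6378388.000): φ=-22.44636100°, λ=136.36527300°, h=3116.8440 m

φ=-22.446361°, λ=136.365273°, h=3116.844 m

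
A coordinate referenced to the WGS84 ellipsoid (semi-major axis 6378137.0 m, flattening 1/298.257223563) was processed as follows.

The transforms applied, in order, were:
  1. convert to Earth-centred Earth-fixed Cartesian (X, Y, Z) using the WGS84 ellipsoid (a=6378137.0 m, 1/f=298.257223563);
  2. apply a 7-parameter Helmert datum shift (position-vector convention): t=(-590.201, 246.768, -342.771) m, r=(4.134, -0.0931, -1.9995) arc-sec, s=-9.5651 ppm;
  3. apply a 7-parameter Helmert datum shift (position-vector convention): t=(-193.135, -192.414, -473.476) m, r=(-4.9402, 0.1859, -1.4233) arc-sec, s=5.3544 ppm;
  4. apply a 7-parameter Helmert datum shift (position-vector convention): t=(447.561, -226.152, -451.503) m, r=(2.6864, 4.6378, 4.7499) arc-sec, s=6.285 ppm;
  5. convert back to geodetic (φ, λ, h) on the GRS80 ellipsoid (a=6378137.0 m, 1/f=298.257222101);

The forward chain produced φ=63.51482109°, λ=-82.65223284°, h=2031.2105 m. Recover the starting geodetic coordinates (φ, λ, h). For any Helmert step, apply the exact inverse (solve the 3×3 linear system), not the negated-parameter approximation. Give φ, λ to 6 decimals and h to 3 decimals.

start: φ=63.514821°, λ=-82.652233°, h=2031.210 m
→ ECEF (a=6378137.000, f=1/298.257222101): X=364874.2117, Y=-2829569.7690, Z=5687618.2989
→ Helmert⁻¹: X=364231.3130, Y=-2829260.1405, Z=5688079.0906
→ Helmert⁻¹: X=364436.8923, Y=-2829186.3067, Z=5688454.6753
→ Helmert⁻¹: X=365060.5798, Y=-2829342.5817, Z=5688908.4022
→ geod (Bowring, a=6378137.000): φ=63.52159700°, λ=-82.64793700°, h=3096.1090 m

φ=63.521597°, λ=-82.647937°, h=3096.109 m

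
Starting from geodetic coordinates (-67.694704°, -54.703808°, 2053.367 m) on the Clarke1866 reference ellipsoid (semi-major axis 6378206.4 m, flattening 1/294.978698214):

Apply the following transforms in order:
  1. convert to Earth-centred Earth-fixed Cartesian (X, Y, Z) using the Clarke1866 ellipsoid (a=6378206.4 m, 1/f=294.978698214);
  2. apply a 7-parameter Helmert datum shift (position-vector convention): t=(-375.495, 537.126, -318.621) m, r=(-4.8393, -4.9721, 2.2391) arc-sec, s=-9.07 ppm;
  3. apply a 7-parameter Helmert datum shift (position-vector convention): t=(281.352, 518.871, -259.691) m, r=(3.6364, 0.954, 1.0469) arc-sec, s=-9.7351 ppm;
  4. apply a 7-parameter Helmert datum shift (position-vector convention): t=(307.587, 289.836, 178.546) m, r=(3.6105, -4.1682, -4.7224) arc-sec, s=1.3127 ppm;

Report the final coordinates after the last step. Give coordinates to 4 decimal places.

X=1403672.0076 m, Y=-1980740.0896 m, Z=-5880229.6900 m

start: φ=-67.694704°, λ=-54.703808°, h=2053.367 m
→ ECEF (a=6378206.400, f=1/294.978698214): X=1403263.5164, Y=-1982179.4631, Z=-5879965.3641
→ Helmert 7p (PV): X=1403038.5488, Y=-1981747.0779, Z=-5880150.3232
→ Helmert 7p (PV): X=1403289.1043, Y=-1981098.1286, Z=-5880394.1969
→ Helmert 7p (PV): X=1403672.0076, Y=-1980740.0896, Z=-5880229.6900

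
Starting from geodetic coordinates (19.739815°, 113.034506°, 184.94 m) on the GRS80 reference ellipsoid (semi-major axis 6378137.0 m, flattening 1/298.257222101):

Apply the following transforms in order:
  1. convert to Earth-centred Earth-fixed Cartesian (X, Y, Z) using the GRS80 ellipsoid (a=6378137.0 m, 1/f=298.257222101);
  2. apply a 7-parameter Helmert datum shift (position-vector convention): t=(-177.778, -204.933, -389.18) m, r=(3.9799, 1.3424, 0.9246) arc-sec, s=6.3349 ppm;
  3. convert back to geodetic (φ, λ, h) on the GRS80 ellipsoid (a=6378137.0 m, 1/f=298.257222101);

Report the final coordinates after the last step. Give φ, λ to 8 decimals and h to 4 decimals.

start: φ=19.739815°, λ=113.034506°, h=184.940 m
→ ECEF (a=6378137.000, f=1/298.257222101): X=-2349982.0998, Y=5526954.0053, Z=2140670.8463
→ Helmert 7p (PV): X=-2350185.6081, Y=5526732.2462, Z=2140417.1651
→ geod (Bowring, a=6378137.000): φ=19.73803774°, λ=113.03712054°, h=-17.8669 m

φ=19.73803774°, λ=113.03712054°, h=-17.8669 m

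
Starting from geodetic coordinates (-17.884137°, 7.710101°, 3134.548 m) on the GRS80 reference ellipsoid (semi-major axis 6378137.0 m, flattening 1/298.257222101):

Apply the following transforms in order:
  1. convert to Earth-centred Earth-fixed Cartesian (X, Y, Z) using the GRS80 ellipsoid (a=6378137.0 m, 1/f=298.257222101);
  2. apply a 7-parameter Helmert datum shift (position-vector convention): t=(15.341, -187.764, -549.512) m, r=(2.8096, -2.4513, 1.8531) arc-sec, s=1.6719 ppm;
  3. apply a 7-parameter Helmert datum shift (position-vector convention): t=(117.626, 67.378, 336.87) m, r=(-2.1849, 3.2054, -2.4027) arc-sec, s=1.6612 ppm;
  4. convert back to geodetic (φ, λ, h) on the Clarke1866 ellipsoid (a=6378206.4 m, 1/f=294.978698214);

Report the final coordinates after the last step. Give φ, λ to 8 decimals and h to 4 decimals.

φ=-17.88708132°, λ=7.70871902°, h=3284.1488 m

start: φ=-17.884137°, λ=7.710101°, h=3134.548 m
→ ECEF (a=6378137.000, f=1/298.257222101): X=6019922.8022, Y=815006.2096, Z=-1947147.0241
→ Helmert 7p (PV): X=6019964.0262, Y=814900.4145, Z=-1947617.1478
→ Helmert 7p (PV): X=6020070.8786, Y=814878.3913, Z=-1947385.6968
→ geod (Bowring, a=6378206.400): φ=-17.88708132°, λ=7.70871902°, h=3284.1488 m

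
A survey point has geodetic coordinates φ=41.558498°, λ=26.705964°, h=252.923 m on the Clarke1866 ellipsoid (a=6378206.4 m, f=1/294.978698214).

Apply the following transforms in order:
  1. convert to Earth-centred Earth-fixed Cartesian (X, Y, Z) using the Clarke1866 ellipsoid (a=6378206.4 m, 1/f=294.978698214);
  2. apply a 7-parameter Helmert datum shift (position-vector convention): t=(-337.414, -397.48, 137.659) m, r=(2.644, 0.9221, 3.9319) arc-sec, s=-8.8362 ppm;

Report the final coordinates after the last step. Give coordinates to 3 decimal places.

X=4269685.565 m, Y=2147795.857 m, Z=4209112.790 m

start: φ=41.558498°, λ=26.705964°, h=252.923 m
→ ECEF (a=6378206.400, f=1/294.978698214): X=4270082.8439, Y=2148184.8742, Z=4209003.8756
→ Helmert 7p (PV): X=4269685.5655, Y=2147795.8572, Z=4209112.7902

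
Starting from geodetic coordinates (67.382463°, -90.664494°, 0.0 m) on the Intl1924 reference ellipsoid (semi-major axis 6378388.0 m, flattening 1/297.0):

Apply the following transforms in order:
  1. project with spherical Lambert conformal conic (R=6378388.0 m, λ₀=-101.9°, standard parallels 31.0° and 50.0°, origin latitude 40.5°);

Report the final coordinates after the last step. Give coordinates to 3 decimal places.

start: φ=67.382463°, λ=-90.664494°, h=0.000 m
→ lcc (R=6378388.0, λ₀=-101.9°): E=542458.8223, N=3114863.2182

E=542458.822 m, N=3114863.218 m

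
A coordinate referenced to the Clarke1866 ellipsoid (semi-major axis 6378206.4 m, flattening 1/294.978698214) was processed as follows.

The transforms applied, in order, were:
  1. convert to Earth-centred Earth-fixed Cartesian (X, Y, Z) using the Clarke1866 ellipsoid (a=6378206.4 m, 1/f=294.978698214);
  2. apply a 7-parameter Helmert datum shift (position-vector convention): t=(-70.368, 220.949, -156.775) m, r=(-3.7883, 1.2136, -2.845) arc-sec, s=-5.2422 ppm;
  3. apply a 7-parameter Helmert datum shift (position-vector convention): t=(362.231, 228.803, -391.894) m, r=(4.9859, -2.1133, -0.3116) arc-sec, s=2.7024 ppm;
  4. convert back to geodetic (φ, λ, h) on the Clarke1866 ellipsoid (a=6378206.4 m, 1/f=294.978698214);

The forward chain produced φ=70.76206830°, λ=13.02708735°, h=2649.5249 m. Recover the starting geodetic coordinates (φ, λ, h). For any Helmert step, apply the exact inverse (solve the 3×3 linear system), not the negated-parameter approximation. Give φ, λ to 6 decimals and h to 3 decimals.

φ=70.766633°, λ=13.018607°, h=3056.570 m

start: φ=70.762068°, λ=13.027087°, h=2649.525 m
→ ECEF (a=6378206.400, f=1/294.978698214): X=2054535.5418, Y=475350.0961, Z=6001904.9258
→ Helmert⁻¹: X=2054228.5381, Y=475268.2007, Z=6002248.0641
→ Helmert⁻¹: X=2054267.8074, Y=474967.8341, Z=6002457.1151
→ geod (Bowring, a=6378206.400): φ=70.76663300°, λ=13.01860700°, h=3056.5700 m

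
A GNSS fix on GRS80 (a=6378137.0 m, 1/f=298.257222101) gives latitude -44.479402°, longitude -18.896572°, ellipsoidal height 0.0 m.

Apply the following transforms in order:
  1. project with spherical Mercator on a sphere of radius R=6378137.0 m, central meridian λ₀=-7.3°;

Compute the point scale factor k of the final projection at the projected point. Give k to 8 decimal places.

start: φ=-44.479402°, λ=-18.896572°, h=0.000 m
→ into merc (λ₀=-7.3°): φ=-44.47940200°, λ−λ₀=-11.59657200°
scale k = 1.40153702

1.40153702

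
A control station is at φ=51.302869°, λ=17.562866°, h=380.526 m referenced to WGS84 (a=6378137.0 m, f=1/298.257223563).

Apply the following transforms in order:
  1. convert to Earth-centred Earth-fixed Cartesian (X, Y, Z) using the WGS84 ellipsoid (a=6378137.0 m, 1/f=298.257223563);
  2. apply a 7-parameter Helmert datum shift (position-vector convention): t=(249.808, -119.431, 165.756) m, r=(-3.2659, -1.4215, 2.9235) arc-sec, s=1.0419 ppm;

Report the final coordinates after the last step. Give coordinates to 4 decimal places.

X=3809960.5538 m, Y=1205823.6573 m, Z=4955155.0356 m

start: φ=51.302869°, λ=17.562866°, h=380.526 m
→ ECEF (a=6378137.000, f=1/298.257223563): X=3809758.0149, Y=1205809.3794, Z=4954976.9538
→ Helmert 7p (PV): X=3809960.5538, Y=1205823.6573, Z=4955155.0356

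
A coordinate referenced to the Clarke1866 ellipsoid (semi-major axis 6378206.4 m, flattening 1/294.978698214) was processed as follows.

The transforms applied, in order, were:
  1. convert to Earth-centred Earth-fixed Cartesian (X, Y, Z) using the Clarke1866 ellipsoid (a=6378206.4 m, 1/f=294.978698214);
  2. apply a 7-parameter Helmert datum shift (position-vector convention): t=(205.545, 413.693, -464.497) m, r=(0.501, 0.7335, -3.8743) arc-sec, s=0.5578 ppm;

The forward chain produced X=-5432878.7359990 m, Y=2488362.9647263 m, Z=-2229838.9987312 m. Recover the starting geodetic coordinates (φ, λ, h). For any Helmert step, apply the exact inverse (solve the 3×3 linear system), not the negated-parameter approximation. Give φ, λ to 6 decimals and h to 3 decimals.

φ=-20.587350°, λ=155.396828°, h=2406.405 m

start: X=-5432878.7360, Y=2488362.9647, Z=-2229838.9987 m
→ Helmert⁻¹: X=-5433120.0519, Y=2487840.4179, Z=-2229398.6217
→ geod (Bowring, a=6378206.400): φ=-20.58735000°, λ=155.39682800°, h=2406.4050 m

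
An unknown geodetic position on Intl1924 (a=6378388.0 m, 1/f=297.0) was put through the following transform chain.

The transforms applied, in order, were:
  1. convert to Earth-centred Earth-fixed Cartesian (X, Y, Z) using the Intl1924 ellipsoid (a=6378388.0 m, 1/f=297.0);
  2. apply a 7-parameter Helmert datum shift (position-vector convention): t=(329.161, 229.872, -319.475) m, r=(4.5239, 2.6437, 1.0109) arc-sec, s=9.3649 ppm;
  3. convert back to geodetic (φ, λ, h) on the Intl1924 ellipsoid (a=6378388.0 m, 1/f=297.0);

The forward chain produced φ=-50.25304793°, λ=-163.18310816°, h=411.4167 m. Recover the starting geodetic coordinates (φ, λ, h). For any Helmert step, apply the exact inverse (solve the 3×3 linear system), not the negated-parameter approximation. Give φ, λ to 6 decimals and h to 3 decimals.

φ=-50.248915°, λ=-163.179949°, h=350.295 m

start: φ=-50.253048°, λ=-163.183108°, h=411.417 m
→ ECEF (a=6378388.000, f=1/297.0): X=-3911948.9089, Y=-1182345.5649, Z=-4881244.2109
→ Helmert⁻¹: X=-3912184.6697, Y=-1182652.2391, Z=-4880903.2310
→ geod (Bowring, a=6378388.000): φ=-50.24891500°, λ=-163.17994900°, h=350.2950 m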